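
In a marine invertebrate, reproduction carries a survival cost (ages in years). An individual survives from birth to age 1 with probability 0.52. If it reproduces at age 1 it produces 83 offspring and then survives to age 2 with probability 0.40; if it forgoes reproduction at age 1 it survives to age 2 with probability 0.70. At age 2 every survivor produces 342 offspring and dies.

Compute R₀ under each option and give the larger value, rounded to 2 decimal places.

124.49

breed at age 1: R₀ = 0.52 × (83 + 0.40 × 342) = 0.52 × 219.8000 = 114.2960
delay to age 2: R₀ = 0.52 × (0.70 × 342) = 0.52 × 239.4000 = 124.4880
Higher: delay to age 2 (124.4880).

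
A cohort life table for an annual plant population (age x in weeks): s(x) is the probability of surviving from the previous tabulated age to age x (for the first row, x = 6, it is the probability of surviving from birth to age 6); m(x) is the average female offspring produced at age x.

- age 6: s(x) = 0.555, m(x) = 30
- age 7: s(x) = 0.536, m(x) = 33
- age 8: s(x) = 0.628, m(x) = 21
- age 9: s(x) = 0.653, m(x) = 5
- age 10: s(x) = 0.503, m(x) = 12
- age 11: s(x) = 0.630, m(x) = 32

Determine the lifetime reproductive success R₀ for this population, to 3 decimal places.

Survivorship from birth: l_x = s_6·s_7·…·s_x.
  l_6 = 0.55500
  l_7 = 0.29748
  l_8 = 0.18682
  l_9 = 0.12199
  l_10 = 0.06136
  l_11 = 0.03866
R₀ = Σ l_x m(x):
  age 6: 0.55500 × 30 = 16.6500
  age 7: 0.29748 × 33 = 9.8168
  age 8: 0.18682 × 21 = 3.9232
  age 9: 0.12199 × 5 = 0.6099
  age 10: 0.06136 × 12 = 0.7363
  age 11: 0.03866 × 32 = 1.2371
R₀ = 16.6500 + 9.8168 + 3.9232 + 0.6099 + 0.7363 + 1.2371 = 32.9734

32.973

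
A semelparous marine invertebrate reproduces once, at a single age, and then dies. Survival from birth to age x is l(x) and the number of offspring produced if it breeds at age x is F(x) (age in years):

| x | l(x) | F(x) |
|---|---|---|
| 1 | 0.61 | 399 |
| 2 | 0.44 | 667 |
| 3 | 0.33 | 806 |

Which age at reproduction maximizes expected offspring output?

Expected offspring if breeding at age x = l(x) × F(x):
  age 1: 0.61 × 399 = 243.390
  age 2: 0.44 × 667 = 293.480
  age 3: 0.33 × 806 = 265.980
Maximum at age 2 (293.480).

2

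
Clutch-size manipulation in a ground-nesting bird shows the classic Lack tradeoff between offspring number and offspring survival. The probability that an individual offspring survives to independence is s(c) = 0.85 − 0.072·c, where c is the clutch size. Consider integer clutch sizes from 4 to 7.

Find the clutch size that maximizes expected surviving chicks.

Expected surviving chicks = c × s(c):
  c=4: 4 × 0.562 = 2.248
  c=5: 5 × 0.490 = 2.450
  c=6: 6 × 0.418 = 2.508
  c=7: 7 × 0.346 = 2.422
Maximum at c = 6 (2.508 surviving chicks).

6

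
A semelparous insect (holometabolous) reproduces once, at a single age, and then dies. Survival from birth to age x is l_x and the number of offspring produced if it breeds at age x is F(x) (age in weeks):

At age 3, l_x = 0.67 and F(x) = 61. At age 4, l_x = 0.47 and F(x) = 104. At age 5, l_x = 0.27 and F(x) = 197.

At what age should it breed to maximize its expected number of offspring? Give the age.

5

Expected offspring if breeding at age x = l_x × F(x):
  age 3: 0.67 × 61 = 40.870
  age 4: 0.47 × 104 = 48.880
  age 5: 0.27 × 197 = 53.190
Maximum at age 5 (53.190).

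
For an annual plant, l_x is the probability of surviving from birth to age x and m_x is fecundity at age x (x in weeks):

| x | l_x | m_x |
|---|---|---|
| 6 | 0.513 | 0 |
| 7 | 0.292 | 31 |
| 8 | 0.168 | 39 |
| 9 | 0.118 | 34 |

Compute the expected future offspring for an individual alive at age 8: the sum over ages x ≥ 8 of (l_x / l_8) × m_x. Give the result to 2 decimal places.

62.88

l_8 = 0.168. Conditional survival from age 8 to x is l_x / l_8.
  x=8: (0.168/0.168) × 39 = 39.0000
  x=9: (0.118/0.168) × 34 = 23.8810
Sum = 39.0000 + 23.8810 = 62.8810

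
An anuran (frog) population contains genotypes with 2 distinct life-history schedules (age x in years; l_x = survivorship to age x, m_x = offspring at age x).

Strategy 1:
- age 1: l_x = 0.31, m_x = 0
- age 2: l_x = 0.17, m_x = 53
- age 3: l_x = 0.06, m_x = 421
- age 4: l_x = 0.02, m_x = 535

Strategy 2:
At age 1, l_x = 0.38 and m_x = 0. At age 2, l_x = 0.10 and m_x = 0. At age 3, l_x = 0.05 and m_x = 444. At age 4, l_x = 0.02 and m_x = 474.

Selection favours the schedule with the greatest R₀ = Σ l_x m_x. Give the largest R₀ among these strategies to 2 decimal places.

Strategy 1: R₀ = 0.31×0 + 0.17×53 + 0.06×421 + 0.02×535 = 44.9700
Strategy 2: R₀ = 0.38×0 + 0.10×0 + 0.05×444 + 0.02×474 = 31.6800
Highest R₀: strategy 1 with 44.9700.

44.97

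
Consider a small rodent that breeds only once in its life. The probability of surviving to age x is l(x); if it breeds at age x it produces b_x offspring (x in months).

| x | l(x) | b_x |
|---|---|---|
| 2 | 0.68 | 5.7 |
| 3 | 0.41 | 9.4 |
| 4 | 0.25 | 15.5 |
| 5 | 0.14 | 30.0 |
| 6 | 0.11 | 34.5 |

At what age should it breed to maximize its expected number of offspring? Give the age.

Expected offspring if breeding at age x = l(x) × b_x:
  age 2: 0.68 × 5.7 = 3.876
  age 3: 0.41 × 9.4 = 3.854
  age 4: 0.25 × 15.5 = 3.875
  age 5: 0.14 × 30.0 = 4.200
  age 6: 0.11 × 34.5 = 3.795
Maximum at age 5 (4.200).

5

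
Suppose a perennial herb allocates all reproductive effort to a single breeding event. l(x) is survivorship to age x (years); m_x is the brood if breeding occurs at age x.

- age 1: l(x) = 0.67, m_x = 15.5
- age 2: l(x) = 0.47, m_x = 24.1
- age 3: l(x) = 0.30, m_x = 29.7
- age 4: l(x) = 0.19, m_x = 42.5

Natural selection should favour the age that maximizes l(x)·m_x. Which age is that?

2

Expected offspring if breeding at age x = l(x) × m_x:
  age 1: 0.67 × 15.5 = 10.385
  age 2: 0.47 × 24.1 = 11.327
  age 3: 0.30 × 29.7 = 8.910
  age 4: 0.19 × 42.5 = 8.075
Maximum at age 2 (11.327).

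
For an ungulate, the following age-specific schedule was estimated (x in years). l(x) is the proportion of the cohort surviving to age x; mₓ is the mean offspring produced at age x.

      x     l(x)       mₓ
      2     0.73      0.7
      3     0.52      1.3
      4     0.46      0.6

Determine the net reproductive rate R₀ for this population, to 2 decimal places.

1.46

R₀ = Σ l(x) mₓ:
  age 2: 0.73 × 0.7 = 0.5110
  age 3: 0.52 × 1.3 = 0.6760
  age 4: 0.46 × 0.6 = 0.2760
R₀ = 0.5110 + 0.6760 + 0.2760 = 1.4630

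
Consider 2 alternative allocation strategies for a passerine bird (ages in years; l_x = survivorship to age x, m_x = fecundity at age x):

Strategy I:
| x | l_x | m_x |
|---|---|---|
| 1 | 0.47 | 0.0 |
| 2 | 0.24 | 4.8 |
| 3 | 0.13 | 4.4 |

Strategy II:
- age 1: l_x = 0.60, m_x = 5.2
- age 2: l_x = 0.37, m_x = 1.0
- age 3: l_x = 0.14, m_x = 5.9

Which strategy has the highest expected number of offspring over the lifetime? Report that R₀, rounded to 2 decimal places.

Strategy I: R₀ = 0.47×0.0 + 0.24×4.8 + 0.13×4.4 = 1.7240
Strategy II: R₀ = 0.60×5.2 + 0.37×1.0 + 0.14×5.9 = 4.3160
Highest R₀: strategy II with 4.3160.

4.32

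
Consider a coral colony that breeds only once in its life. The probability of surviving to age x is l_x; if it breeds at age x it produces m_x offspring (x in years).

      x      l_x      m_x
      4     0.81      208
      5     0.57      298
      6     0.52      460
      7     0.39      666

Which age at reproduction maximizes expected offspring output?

7

Expected offspring if breeding at age x = l_x × m_x:
  age 4: 0.81 × 208 = 168.480
  age 5: 0.57 × 298 = 169.860
  age 6: 0.52 × 460 = 239.200
  age 7: 0.39 × 666 = 259.740
Maximum at age 7 (259.740).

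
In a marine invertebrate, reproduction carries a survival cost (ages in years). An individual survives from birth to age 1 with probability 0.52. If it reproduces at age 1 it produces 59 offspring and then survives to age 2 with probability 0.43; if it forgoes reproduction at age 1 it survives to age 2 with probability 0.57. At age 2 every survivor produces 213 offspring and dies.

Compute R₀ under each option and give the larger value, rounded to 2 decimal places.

breed at age 1: R₀ = 0.52 × (59 + 0.43 × 213) = 0.52 × 150.5900 = 78.3068
delay to age 2: R₀ = 0.52 × (0.57 × 213) = 0.52 × 121.4100 = 63.1332
Higher: breed at age 1 (78.3068).

78.31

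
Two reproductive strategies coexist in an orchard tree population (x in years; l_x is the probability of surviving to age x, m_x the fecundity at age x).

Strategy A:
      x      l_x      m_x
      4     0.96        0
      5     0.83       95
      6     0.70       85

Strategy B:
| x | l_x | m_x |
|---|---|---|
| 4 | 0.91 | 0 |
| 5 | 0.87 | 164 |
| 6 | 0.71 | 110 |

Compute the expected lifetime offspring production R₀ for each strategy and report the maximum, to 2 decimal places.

Strategy A: R₀ = 0.96×0 + 0.83×95 + 0.70×85 = 138.3500
Strategy B: R₀ = 0.91×0 + 0.87×164 + 0.71×110 = 220.7800
Highest R₀: strategy B with 220.7800.

220.78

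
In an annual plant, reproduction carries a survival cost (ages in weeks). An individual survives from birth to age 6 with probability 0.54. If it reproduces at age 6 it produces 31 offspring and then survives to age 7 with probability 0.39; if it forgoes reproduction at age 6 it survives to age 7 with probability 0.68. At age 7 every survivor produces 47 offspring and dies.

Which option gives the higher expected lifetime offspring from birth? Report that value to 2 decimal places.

breed at age 6: R₀ = 0.54 × (31 + 0.39 × 47) = 0.54 × 49.3300 = 26.6382
delay to age 7: R₀ = 0.54 × (0.68 × 47) = 0.54 × 31.9600 = 17.2584
Higher: breed at age 6 (26.6382).

26.64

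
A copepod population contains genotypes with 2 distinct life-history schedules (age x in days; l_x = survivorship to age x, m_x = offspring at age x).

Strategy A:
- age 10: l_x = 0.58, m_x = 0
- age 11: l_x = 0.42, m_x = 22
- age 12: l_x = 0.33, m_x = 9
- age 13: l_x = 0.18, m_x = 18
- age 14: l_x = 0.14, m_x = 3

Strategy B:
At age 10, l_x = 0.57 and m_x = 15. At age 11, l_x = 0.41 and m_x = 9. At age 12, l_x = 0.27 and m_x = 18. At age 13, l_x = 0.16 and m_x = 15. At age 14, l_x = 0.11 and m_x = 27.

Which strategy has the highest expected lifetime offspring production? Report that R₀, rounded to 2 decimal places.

Strategy A: R₀ = 0.58×0 + 0.42×22 + 0.33×9 + 0.18×18 + 0.14×3 = 15.8700
Strategy B: R₀ = 0.57×15 + 0.41×9 + 0.27×18 + 0.16×15 + 0.11×27 = 22.4700
Highest R₀: strategy B with 22.4700.

22.47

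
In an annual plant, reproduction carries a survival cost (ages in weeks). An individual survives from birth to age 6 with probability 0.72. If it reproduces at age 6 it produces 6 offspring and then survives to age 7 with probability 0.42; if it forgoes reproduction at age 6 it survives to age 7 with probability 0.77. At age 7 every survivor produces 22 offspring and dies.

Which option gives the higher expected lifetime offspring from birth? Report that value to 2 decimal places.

12.20

breed at age 6: R₀ = 0.72 × (6 + 0.42 × 22) = 0.72 × 15.2400 = 10.9728
delay to age 7: R₀ = 0.72 × (0.77 × 22) = 0.72 × 16.9400 = 12.1968
Higher: delay to age 7 (12.1968).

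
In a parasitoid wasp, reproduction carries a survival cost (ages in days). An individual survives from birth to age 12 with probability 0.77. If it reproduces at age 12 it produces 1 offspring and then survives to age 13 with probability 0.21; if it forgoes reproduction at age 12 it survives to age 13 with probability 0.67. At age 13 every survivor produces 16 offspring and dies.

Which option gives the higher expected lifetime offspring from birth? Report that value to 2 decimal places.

breed at age 12: R₀ = 0.77 × (1 + 0.21 × 16) = 0.77 × 4.3600 = 3.3572
delay to age 13: R₀ = 0.77 × (0.67 × 16) = 0.77 × 10.7200 = 8.2544
Higher: delay to age 13 (8.2544).

8.25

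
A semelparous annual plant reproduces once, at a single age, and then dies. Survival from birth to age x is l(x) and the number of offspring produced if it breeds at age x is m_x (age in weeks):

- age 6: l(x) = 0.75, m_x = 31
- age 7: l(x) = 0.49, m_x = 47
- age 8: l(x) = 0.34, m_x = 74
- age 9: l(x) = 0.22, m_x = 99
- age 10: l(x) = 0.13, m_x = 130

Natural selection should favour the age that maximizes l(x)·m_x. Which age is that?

8

Expected offspring if breeding at age x = l(x) × m_x:
  age 6: 0.75 × 31 = 23.250
  age 7: 0.49 × 47 = 23.030
  age 8: 0.34 × 74 = 25.160
  age 9: 0.22 × 99 = 21.780
  age 10: 0.13 × 130 = 16.900
Maximum at age 8 (25.160).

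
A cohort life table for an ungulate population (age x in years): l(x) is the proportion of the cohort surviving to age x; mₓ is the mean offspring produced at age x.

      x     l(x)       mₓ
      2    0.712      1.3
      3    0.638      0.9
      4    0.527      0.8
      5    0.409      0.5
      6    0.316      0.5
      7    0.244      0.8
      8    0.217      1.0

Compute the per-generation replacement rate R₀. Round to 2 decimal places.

R₀ = Σ l(x) mₓ:
  age 2: 0.712 × 1.3 = 0.9256
  age 3: 0.638 × 0.9 = 0.5742
  age 4: 0.527 × 0.8 = 0.4216
  age 5: 0.409 × 0.5 = 0.2045
  age 6: 0.316 × 0.5 = 0.1580
  age 7: 0.244 × 0.8 = 0.1952
  age 8: 0.217 × 1.0 = 0.2170
R₀ = 0.9256 + 0.5742 + 0.4216 + 0.2045 + 0.1580 + 0.1952 + 0.2170 = 2.6961

2.70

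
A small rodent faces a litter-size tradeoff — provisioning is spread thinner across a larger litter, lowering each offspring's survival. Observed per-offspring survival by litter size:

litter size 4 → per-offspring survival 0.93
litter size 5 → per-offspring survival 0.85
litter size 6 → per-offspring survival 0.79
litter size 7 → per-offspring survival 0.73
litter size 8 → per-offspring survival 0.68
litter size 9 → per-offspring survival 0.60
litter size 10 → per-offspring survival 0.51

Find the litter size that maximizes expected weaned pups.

Expected weaned pups = c × s(c):
  c=4: 4 × 0.93 = 3.720
  c=5: 5 × 0.85 = 4.250
  c=6: 6 × 0.79 = 4.740
  c=7: 7 × 0.73 = 5.110
  c=8: 8 × 0.68 = 5.440
  c=9: 9 × 0.60 = 5.400
  c=10: 10 × 0.51 = 5.100
Maximum at c = 8 (5.440 weaned pups).

8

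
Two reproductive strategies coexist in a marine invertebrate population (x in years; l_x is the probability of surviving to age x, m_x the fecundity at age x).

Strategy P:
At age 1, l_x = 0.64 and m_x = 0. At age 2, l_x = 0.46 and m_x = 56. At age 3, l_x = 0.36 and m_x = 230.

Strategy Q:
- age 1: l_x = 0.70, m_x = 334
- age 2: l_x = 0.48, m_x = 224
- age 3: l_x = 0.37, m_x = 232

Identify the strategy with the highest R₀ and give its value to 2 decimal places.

427.16

Strategy P: R₀ = 0.64×0 + 0.46×56 + 0.36×230 = 108.5600
Strategy Q: R₀ = 0.70×334 + 0.48×224 + 0.37×232 = 427.1600
Highest R₀: strategy Q with 427.1600.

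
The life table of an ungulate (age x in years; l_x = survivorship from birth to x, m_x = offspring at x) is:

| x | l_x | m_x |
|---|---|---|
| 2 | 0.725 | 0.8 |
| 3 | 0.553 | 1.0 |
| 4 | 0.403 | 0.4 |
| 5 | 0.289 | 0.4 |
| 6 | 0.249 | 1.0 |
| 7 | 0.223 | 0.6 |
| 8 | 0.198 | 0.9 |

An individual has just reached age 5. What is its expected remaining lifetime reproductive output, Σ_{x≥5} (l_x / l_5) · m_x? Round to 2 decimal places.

2.34

l_5 = 0.289. Conditional survival from age 5 to x is l_x / l_5.
  x=5: (0.289/0.289) × 0.4 = 0.4000
  x=6: (0.249/0.289) × 1.0 = 0.8616
  x=7: (0.223/0.289) × 0.6 = 0.4630
  x=8: (0.198/0.289) × 0.9 = 0.6166
Sum = 0.4000 + 0.8616 + 0.4630 + 0.6166 = 2.3412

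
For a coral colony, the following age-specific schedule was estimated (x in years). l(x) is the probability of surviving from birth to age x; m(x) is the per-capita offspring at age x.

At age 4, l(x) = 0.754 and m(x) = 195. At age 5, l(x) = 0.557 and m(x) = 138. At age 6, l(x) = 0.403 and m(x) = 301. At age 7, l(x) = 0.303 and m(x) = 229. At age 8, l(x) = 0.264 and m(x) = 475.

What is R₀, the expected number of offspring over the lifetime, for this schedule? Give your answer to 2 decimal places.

539.99

R₀ = Σ l(x) m(x):
  age 4: 0.754 × 195 = 147.0300
  age 5: 0.557 × 138 = 76.8660
  age 6: 0.403 × 301 = 121.3030
  age 7: 0.303 × 229 = 69.3870
  age 8: 0.264 × 475 = 125.4000
R₀ = 147.0300 + 76.8660 + 121.3030 + 69.3870 + 125.4000 = 539.9860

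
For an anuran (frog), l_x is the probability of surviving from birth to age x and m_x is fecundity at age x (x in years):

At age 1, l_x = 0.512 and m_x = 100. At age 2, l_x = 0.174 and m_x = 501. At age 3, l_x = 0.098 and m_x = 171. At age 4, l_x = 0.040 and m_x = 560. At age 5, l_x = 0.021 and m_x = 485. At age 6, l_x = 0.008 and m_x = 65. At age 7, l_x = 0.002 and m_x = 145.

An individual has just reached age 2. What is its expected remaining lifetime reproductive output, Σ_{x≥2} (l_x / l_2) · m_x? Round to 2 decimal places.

l_2 = 0.174. Conditional survival from age 2 to x is l_x / l_2.
  x=2: (0.174/0.174) × 501 = 501.0000
  x=3: (0.098/0.174) × 171 = 96.3103
  x=4: (0.040/0.174) × 560 = 128.7356
  x=5: (0.021/0.174) × 485 = 58.5345
  x=6: (0.008/0.174) × 65 = 2.9885
  x=7: (0.002/0.174) × 145 = 1.6667
Sum = 501.0000 + 96.3103 + 128.7356 + 58.5345 + 2.9885 + 1.6667 = 789.2356

789.24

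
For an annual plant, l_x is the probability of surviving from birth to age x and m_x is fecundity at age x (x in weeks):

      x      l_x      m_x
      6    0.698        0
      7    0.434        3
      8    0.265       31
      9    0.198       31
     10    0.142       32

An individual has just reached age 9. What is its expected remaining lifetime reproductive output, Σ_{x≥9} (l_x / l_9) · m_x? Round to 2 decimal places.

l_9 = 0.198. Conditional survival from age 9 to x is l_x / l_9.
  x=9: (0.198/0.198) × 31 = 31.0000
  x=10: (0.142/0.198) × 32 = 22.9495
Sum = 31.0000 + 22.9495 = 53.9495

53.95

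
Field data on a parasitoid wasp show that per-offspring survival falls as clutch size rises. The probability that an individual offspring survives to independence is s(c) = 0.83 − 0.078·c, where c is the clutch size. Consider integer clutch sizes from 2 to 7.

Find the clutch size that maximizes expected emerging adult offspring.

5

Expected emerging adult offspring = c × s(c):
  c=2: 2 × 0.674 = 1.348
  c=3: 3 × 0.596 = 1.788
  c=4: 4 × 0.518 = 2.072
  c=5: 5 × 0.440 = 2.200
  c=6: 6 × 0.362 = 2.172
  c=7: 7 × 0.284 = 1.988
Maximum at c = 5 (2.200 emerging adult offspring).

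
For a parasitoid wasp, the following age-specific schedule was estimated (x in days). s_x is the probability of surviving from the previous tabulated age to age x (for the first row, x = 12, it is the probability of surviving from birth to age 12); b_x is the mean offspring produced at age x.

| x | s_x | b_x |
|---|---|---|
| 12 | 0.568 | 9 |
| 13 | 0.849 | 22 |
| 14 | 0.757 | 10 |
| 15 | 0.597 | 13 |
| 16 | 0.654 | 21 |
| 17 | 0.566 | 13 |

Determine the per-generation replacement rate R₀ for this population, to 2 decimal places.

26.25

Survivorship from birth: l_x = s_12·s_13·…·s_x.
  l_12 = 0.56800
  l_13 = 0.48223
  l_14 = 0.36505
  l_15 = 0.21793
  l_16 = 0.14253
  l_17 = 0.08067
R₀ = Σ l_x b_x:
  age 12: 0.56800 × 9 = 5.1120
  age 13: 0.48223 × 22 = 10.6091
  age 14: 0.36505 × 10 = 3.6505
  age 15: 0.21793 × 13 = 2.8331
  age 16: 0.14253 × 21 = 2.9931
  age 17: 0.08067 × 13 = 1.0487
R₀ = 5.1120 + 10.6091 + 3.6505 + 2.8331 + 2.9931 + 1.0487 = 26.2465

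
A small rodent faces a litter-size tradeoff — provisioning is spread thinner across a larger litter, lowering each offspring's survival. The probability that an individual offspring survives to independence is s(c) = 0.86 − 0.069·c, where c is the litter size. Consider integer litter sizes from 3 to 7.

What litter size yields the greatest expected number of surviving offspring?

Expected surviving offspring = c × s(c):
  c=3: 3 × 0.653 = 1.959
  c=4: 4 × 0.584 = 2.336
  c=5: 5 × 0.515 = 2.575
  c=6: 6 × 0.446 = 2.676
  c=7: 7 × 0.377 = 2.639
Maximum at c = 6 (2.676 surviving offspring).

6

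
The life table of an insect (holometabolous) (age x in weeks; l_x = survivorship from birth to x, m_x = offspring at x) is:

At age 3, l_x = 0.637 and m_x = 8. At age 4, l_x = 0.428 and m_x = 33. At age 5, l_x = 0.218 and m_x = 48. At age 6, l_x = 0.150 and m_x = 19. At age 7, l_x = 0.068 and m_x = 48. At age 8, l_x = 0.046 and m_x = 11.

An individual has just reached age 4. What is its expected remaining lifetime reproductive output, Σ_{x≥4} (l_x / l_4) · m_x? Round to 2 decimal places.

72.92

l_4 = 0.428. Conditional survival from age 4 to x is l_x / l_4.
  x=4: (0.428/0.428) × 33 = 33.0000
  x=5: (0.218/0.428) × 48 = 24.4486
  x=6: (0.150/0.428) × 19 = 6.6589
  x=7: (0.068/0.428) × 48 = 7.6262
  x=8: (0.046/0.428) × 11 = 1.1822
Sum = 33.0000 + 24.4486 + 6.6589 + 7.6262 + 1.1822 = 72.9159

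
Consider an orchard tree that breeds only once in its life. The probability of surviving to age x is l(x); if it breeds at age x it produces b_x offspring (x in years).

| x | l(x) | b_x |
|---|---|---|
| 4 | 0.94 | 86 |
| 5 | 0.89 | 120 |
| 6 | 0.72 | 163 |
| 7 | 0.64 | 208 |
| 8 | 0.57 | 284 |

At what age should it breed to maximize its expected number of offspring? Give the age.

8

Expected offspring if breeding at age x = l(x) × b_x:
  age 4: 0.94 × 86 = 80.840
  age 5: 0.89 × 120 = 106.800
  age 6: 0.72 × 163 = 117.360
  age 7: 0.64 × 208 = 133.120
  age 8: 0.57 × 284 = 161.880
Maximum at age 8 (161.880).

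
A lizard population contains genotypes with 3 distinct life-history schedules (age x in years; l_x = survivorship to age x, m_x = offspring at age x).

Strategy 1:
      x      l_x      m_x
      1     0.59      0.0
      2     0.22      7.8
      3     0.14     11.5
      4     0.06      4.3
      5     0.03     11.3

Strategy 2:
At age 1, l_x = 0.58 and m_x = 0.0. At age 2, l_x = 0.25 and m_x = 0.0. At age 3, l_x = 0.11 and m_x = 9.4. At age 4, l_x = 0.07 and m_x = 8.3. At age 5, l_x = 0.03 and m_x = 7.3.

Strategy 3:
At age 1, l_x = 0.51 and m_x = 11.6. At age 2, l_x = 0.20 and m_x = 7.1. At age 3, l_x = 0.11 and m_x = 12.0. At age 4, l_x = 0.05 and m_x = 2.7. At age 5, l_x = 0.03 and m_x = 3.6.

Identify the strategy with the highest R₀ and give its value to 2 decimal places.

Strategy 1: R₀ = 0.59×0.0 + 0.22×7.8 + 0.14×11.5 + 0.06×4.3 + 0.03×11.3 = 3.9230
Strategy 2: R₀ = 0.58×0.0 + 0.25×0.0 + 0.11×9.4 + 0.07×8.3 + 0.03×7.3 = 1.8340
Strategy 3: R₀ = 0.51×11.6 + 0.20×7.1 + 0.11×12.0 + 0.05×2.7 + 0.03×3.6 = 8.8990
Highest R₀: strategy 3 with 8.8990.

8.90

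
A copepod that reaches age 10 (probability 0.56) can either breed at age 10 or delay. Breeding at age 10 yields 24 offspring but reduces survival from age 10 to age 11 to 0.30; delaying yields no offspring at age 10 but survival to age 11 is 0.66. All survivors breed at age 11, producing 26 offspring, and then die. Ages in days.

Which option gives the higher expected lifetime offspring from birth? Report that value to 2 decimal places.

breed at age 10: R₀ = 0.56 × (24 + 0.30 × 26) = 0.56 × 31.8000 = 17.8080
delay to age 11: R₀ = 0.56 × (0.66 × 26) = 0.56 × 17.1600 = 9.6096
Higher: breed at age 10 (17.8080).

17.81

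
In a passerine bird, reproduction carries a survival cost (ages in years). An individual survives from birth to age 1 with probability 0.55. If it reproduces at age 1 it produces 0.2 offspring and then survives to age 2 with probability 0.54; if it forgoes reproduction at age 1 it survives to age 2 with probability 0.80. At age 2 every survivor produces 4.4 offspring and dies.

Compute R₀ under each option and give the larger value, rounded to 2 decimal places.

1.94

breed at age 1: R₀ = 0.55 × (0.2 + 0.54 × 4.4) = 0.55 × 2.5760 = 1.4168
delay to age 2: R₀ = 0.55 × (0.80 × 4.4) = 0.55 × 3.5200 = 1.9360
Higher: delay to age 2 (1.9360).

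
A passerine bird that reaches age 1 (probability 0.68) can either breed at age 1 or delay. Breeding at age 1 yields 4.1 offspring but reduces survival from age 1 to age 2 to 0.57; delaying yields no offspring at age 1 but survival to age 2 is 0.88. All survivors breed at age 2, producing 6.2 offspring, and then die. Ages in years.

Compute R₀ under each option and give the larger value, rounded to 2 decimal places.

5.19

breed at age 1: R₀ = 0.68 × (4.1 + 0.57 × 6.2) = 0.68 × 7.6340 = 5.1911
delay to age 2: R₀ = 0.68 × (0.88 × 6.2) = 0.68 × 5.4560 = 3.7101
Higher: breed at age 1 (5.1911).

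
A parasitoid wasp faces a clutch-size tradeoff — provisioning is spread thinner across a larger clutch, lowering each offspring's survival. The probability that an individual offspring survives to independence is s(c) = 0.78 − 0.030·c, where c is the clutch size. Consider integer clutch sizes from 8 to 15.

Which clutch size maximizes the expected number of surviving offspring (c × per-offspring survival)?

13

Expected surviving offspring = c × s(c):
  c=8: 8 × 0.540 = 4.320
  c=9: 9 × 0.510 = 4.590
  c=10: 10 × 0.480 = 4.800
  c=11: 11 × 0.450 = 4.950
  c=12: 12 × 0.420 = 5.040
  c=13: 13 × 0.390 = 5.070
  c=14: 14 × 0.360 = 5.040
  c=15: 15 × 0.330 = 4.950
Maximum at c = 13 (5.070 surviving offspring).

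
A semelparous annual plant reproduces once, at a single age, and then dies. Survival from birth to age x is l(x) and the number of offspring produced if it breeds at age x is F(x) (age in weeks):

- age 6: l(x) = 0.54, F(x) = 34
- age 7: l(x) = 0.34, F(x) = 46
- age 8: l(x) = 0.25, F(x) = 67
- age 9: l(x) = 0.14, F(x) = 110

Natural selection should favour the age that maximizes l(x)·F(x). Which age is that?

Expected offspring if breeding at age x = l(x) × F(x):
  age 6: 0.54 × 34 = 18.360
  age 7: 0.34 × 46 = 15.640
  age 8: 0.25 × 67 = 16.750
  age 9: 0.14 × 110 = 15.400
Maximum at age 6 (18.360).

6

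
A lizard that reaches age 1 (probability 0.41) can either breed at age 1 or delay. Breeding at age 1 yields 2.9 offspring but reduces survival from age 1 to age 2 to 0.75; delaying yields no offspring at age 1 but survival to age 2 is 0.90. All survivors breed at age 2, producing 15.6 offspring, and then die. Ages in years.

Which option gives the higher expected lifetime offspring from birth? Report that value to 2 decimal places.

5.99

breed at age 1: R₀ = 0.41 × (2.9 + 0.75 × 15.6) = 0.41 × 14.6000 = 5.9860
delay to age 2: R₀ = 0.41 × (0.90 × 15.6) = 0.41 × 14.0400 = 5.7564
Higher: breed at age 1 (5.9860).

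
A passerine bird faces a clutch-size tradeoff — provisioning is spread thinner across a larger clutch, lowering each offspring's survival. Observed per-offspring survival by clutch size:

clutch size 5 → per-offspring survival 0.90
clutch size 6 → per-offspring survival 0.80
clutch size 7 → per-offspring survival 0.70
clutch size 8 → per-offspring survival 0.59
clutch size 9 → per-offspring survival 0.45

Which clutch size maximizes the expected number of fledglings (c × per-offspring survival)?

Expected fledglings = c × s(c):
  c=5: 5 × 0.90 = 4.500
  c=6: 6 × 0.80 = 4.800
  c=7: 7 × 0.70 = 4.900
  c=8: 8 × 0.59 = 4.720
  c=9: 9 × 0.45 = 4.050
Maximum at c = 7 (4.900 fledglings).

7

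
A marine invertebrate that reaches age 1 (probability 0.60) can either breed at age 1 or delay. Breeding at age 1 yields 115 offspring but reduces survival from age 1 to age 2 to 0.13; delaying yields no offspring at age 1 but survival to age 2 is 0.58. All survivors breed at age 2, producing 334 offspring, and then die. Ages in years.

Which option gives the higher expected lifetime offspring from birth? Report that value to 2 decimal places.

116.23

breed at age 1: R₀ = 0.60 × (115 + 0.13 × 334) = 0.60 × 158.4200 = 95.0520
delay to age 2: R₀ = 0.60 × (0.58 × 334) = 0.60 × 193.7200 = 116.2320
Higher: delay to age 2 (116.2320).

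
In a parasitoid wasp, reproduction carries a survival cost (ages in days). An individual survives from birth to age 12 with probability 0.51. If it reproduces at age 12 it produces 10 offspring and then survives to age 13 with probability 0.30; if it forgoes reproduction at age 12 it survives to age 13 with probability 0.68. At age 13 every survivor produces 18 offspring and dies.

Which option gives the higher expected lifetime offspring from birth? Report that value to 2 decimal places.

7.85

breed at age 12: R₀ = 0.51 × (10 + 0.30 × 18) = 0.51 × 15.4000 = 7.8540
delay to age 13: R₀ = 0.51 × (0.68 × 18) = 0.51 × 12.2400 = 6.2424
Higher: breed at age 12 (7.8540).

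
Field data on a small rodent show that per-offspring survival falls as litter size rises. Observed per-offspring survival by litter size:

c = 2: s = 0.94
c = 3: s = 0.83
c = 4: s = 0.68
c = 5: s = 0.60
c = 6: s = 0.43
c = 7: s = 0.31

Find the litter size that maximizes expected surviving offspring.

5

Expected surviving offspring = c × s(c):
  c=2: 2 × 0.94 = 1.880
  c=3: 3 × 0.83 = 2.490
  c=4: 4 × 0.68 = 2.720
  c=5: 5 × 0.60 = 3.000
  c=6: 6 × 0.43 = 2.580
  c=7: 7 × 0.31 = 2.170
Maximum at c = 5 (3.000 surviving offspring).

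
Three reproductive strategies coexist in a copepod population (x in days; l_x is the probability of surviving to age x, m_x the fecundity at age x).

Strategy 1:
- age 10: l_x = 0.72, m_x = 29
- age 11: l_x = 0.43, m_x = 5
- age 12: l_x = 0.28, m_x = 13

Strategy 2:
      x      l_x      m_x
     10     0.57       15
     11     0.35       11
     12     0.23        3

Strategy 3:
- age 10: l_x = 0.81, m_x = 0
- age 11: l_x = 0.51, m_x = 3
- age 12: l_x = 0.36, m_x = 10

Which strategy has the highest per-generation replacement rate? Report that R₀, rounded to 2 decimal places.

Strategy 1: R₀ = 0.72×29 + 0.43×5 + 0.28×13 = 26.6700
Strategy 2: R₀ = 0.57×15 + 0.35×11 + 0.23×3 = 13.0900
Strategy 3: R₀ = 0.81×0 + 0.51×3 + 0.36×10 = 5.1300
Highest R₀: strategy 1 with 26.6700.

26.67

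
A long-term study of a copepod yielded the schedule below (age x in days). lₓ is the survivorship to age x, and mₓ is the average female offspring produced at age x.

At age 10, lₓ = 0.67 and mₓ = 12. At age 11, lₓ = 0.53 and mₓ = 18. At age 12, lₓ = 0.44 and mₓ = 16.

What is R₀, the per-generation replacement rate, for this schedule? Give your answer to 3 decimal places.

R₀ = Σ lₓ mₓ:
  age 10: 0.67 × 12 = 8.0400
  age 11: 0.53 × 18 = 9.5400
  age 12: 0.44 × 16 = 7.0400
R₀ = 8.0400 + 9.5400 + 7.0400 = 24.6200

24.620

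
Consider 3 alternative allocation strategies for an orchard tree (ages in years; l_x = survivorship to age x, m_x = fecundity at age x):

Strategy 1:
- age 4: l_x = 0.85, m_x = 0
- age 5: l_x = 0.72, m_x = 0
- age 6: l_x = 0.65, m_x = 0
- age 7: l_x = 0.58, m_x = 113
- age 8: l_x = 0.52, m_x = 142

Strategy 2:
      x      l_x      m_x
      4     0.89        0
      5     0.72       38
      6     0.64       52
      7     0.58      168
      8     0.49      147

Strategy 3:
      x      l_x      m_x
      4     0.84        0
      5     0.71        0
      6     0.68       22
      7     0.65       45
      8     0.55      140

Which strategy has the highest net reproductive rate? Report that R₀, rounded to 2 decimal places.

230.11

Strategy 1: R₀ = 0.85×0 + 0.72×0 + 0.65×0 + 0.58×113 + 0.52×142 = 139.3800
Strategy 2: R₀ = 0.89×0 + 0.72×38 + 0.64×52 + 0.58×168 + 0.49×147 = 230.1100
Strategy 3: R₀ = 0.84×0 + 0.71×0 + 0.68×22 + 0.65×45 + 0.55×140 = 121.2100
Highest R₀: strategy 2 with 230.1100.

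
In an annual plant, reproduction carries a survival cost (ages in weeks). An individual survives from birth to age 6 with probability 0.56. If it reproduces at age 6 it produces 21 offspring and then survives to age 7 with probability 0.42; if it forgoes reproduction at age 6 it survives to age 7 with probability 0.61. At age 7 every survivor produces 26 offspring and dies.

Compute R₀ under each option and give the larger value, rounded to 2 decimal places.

breed at age 6: R₀ = 0.56 × (21 + 0.42 × 26) = 0.56 × 31.9200 = 17.8752
delay to age 7: R₀ = 0.56 × (0.61 × 26) = 0.56 × 15.8600 = 8.8816
Higher: breed at age 6 (17.8752).

17.88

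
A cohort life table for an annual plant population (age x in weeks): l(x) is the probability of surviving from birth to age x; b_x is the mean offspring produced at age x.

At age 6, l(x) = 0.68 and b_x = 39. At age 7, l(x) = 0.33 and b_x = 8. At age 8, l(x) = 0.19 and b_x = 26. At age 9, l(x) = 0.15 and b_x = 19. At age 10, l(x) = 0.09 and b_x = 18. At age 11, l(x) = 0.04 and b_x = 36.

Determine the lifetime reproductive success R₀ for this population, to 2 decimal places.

40.01

R₀ = Σ l(x) b_x:
  age 6: 0.68 × 39 = 26.5200
  age 7: 0.33 × 8 = 2.6400
  age 8: 0.19 × 26 = 4.9400
  age 9: 0.15 × 19 = 2.8500
  age 10: 0.09 × 18 = 1.6200
  age 11: 0.04 × 36 = 1.4400
R₀ = 26.5200 + 2.6400 + 4.9400 + 2.8500 + 1.6200 + 1.4400 = 40.0100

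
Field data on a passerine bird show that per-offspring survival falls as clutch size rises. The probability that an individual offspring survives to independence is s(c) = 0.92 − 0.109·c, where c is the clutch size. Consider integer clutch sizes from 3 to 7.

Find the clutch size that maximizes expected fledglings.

Expected fledglings = c × s(c):
  c=3: 3 × 0.593 = 1.779
  c=4: 4 × 0.484 = 1.936
  c=5: 5 × 0.375 = 1.875
  c=6: 6 × 0.266 = 1.596
  c=7: 7 × 0.157 = 1.099
Maximum at c = 4 (1.936 fledglings).

4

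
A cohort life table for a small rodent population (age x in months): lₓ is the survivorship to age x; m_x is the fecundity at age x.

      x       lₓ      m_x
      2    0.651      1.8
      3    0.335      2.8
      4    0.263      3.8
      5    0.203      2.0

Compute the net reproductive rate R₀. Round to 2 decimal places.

3.52

R₀ = Σ lₓ m_x:
  age 2: 0.651 × 1.8 = 1.1718
  age 3: 0.335 × 2.8 = 0.9380
  age 4: 0.263 × 3.8 = 0.9994
  age 5: 0.203 × 2.0 = 0.4060
R₀ = 1.1718 + 0.9380 + 0.9994 + 0.4060 = 3.5152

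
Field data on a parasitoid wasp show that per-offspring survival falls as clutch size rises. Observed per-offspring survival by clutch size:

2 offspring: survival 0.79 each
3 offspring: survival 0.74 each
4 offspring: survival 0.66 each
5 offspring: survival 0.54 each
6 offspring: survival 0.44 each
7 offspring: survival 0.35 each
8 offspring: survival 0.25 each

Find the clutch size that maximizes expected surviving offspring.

Expected surviving offspring = c × s(c):
  c=2: 2 × 0.79 = 1.580
  c=3: 3 × 0.74 = 2.220
  c=4: 4 × 0.66 = 2.640
  c=5: 5 × 0.54 = 2.700
  c=6: 6 × 0.44 = 2.640
  c=7: 7 × 0.35 = 2.450
  c=8: 8 × 0.25 = 2.000
Maximum at c = 5 (2.700 surviving offspring).

5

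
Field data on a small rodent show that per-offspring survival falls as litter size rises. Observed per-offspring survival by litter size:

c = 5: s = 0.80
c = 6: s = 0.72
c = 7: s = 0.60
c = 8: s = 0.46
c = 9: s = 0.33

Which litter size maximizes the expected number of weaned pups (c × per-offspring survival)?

Expected weaned pups = c × s(c):
  c=5: 5 × 0.80 = 4.000
  c=6: 6 × 0.72 = 4.320
  c=7: 7 × 0.60 = 4.200
  c=8: 8 × 0.46 = 3.680
  c=9: 9 × 0.33 = 2.970
Maximum at c = 6 (4.320 weaned pups).

6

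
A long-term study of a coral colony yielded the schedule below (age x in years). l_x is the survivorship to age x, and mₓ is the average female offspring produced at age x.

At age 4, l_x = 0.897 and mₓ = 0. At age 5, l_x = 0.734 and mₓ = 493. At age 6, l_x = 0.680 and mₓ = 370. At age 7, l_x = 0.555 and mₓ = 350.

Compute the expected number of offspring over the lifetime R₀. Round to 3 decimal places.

R₀ = Σ l_x mₓ:
  age 4: 0.897 × 0 = 0.0000
  age 5: 0.734 × 493 = 361.8620
  age 6: 0.680 × 370 = 251.6000
  age 7: 0.555 × 350 = 194.2500
R₀ = 0.0000 + 361.8620 + 251.6000 + 194.2500 = 807.7120

807.712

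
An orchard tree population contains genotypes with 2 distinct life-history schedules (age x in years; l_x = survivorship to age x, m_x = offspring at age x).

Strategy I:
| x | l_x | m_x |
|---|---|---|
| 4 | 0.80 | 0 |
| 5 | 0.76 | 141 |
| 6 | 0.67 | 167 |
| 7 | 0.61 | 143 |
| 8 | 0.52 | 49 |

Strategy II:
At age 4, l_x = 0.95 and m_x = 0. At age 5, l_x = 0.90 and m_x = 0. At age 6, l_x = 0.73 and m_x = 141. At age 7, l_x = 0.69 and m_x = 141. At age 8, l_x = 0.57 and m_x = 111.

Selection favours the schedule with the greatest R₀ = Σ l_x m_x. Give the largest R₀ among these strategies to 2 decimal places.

331.76

Strategy I: R₀ = 0.80×0 + 0.76×141 + 0.67×167 + 0.61×143 + 0.52×49 = 331.7600
Strategy II: R₀ = 0.95×0 + 0.90×0 + 0.73×141 + 0.69×141 + 0.57×111 = 263.4900
Highest R₀: strategy I with 331.7600.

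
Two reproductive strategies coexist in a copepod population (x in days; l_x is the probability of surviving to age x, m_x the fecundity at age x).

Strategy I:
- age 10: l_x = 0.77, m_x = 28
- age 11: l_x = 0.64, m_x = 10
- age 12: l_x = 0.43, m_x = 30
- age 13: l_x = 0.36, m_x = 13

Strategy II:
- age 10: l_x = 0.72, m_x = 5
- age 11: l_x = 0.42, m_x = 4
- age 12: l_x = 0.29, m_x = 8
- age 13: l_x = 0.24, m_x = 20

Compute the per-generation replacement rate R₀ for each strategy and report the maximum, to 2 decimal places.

45.54

Strategy I: R₀ = 0.77×28 + 0.64×10 + 0.43×30 + 0.36×13 = 45.5400
Strategy II: R₀ = 0.72×5 + 0.42×4 + 0.29×8 + 0.24×20 = 12.4000
Highest R₀: strategy I with 45.5400.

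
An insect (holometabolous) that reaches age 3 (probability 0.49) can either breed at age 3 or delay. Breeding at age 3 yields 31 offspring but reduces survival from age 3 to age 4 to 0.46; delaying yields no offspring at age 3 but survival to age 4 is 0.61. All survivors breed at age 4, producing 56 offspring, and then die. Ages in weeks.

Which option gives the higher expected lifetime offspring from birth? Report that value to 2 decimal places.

27.81

breed at age 3: R₀ = 0.49 × (31 + 0.46 × 56) = 0.49 × 56.7600 = 27.8124
delay to age 4: R₀ = 0.49 × (0.61 × 56) = 0.49 × 34.1600 = 16.7384
Higher: breed at age 3 (27.8124).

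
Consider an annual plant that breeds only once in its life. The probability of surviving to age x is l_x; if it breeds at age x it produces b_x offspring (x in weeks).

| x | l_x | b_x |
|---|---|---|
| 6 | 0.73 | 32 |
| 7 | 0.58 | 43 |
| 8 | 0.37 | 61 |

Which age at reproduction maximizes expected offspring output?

Expected offspring if breeding at age x = l_x × b_x:
  age 6: 0.73 × 32 = 23.360
  age 7: 0.58 × 43 = 24.940
  age 8: 0.37 × 61 = 22.570
Maximum at age 7 (24.940).

7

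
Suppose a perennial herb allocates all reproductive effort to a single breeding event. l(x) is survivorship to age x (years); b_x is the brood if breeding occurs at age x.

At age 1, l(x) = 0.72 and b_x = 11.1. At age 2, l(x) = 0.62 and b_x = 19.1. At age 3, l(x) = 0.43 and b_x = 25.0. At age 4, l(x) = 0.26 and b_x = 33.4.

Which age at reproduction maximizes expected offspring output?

Expected offspring if breeding at age x = l(x) × b_x:
  age 1: 0.72 × 11.1 = 7.992
  age 2: 0.62 × 19.1 = 11.842
  age 3: 0.43 × 25.0 = 10.750
  age 4: 0.26 × 33.4 = 8.684
Maximum at age 2 (11.842).

2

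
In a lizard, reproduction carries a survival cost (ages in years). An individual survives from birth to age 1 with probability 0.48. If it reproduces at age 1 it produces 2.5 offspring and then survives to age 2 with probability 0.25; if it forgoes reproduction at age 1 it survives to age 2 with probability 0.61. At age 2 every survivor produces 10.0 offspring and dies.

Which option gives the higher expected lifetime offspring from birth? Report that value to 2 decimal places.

breed at age 1: R₀ = 0.48 × (2.5 + 0.25 × 10.0) = 0.48 × 5.0000 = 2.4000
delay to age 2: R₀ = 0.48 × (0.61 × 10.0) = 0.48 × 6.1000 = 2.9280
Higher: delay to age 2 (2.9280).

2.93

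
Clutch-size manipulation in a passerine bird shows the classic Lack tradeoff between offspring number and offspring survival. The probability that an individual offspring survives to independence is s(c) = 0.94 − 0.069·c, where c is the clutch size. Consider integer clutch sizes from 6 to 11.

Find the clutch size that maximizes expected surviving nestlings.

7

Expected surviving nestlings = c × s(c):
  c=6: 6 × 0.526 = 3.156
  c=7: 7 × 0.457 = 3.199
  c=8: 8 × 0.388 = 3.104
  c=9: 9 × 0.319 = 2.871
  c=10: 10 × 0.250 = 2.500
  c=11: 11 × 0.181 = 1.991
Maximum at c = 7 (3.199 surviving nestlings).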